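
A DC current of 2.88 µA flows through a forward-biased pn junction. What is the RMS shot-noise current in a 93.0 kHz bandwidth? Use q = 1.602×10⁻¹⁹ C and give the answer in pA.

I_n = √(2qI·B)
2qI·B = 2 × 1.602×10⁻¹⁹ × 2.88×10⁻⁶ × 9.30×10⁴ = 8.58×10⁻²⁰ A²
I_n = √(8.58×10⁻²⁰) = 2.93×10⁻¹⁰ A = 293 pA

293 pA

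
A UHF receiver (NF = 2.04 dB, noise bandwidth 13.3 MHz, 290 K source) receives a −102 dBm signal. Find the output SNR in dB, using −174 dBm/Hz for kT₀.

−1.3 dB

Noise floor: N = −174 + 10 log₁₀(B) + NF
10 log₁₀(1.33×10⁷) = 71.24 dB
N = −174 + 71.24 + 2.04 = −100.72 dBm
SNR = P_sig − N = −102 − (−100.72) = −1.28 dB → −1.3 dB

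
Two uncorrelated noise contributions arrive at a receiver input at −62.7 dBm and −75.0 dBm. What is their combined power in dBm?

−62.5 dBm

Convert to linear, add, convert back:
P₁ = 5.37×10⁻¹⁰ W, P₂ = 3.16×10⁻¹¹ W
P_tot = 5.69×10⁻¹⁰ W → 10 log₁₀(P_tot / 10⁻³) = −62.5 dBm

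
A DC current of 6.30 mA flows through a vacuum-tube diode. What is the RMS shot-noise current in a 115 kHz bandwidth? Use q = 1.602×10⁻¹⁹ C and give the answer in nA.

15.2 nA

I_n = √(2qI·B)
2qI·B = 2 × 1.602×10⁻¹⁹ × 6.30×10⁻³ × 1.15×10⁵ = 2.32×10⁻¹⁶ A²
I_n = √(2.32×10⁻¹⁶) = 1.52×10⁻⁸ A = 15.2 nA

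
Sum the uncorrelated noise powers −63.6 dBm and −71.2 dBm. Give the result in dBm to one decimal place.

−62.9 dBm

Convert to linear, add, convert back:
P₁ = 4.37×10⁻¹⁰ W, P₂ = 7.59×10⁻¹¹ W
P_tot = 5.12×10⁻¹⁰ W → 10 log₁₀(P_tot / 10⁻³) = −62.9 dBm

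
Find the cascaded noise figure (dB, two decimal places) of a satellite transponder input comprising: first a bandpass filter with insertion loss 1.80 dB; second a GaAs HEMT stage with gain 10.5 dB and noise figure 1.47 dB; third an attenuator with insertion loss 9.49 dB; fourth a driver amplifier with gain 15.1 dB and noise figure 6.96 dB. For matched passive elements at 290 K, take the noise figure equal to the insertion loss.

9.00 dB

Convert to linear (a loss of L dB is a gain of −L dB): F_i = 10^(NF_i/10), G_i = 10^(G_i,dB/10)
  Stage 1: F_1 = 10^(1.80/10) = 1.514, G_1 = 10^(−1.80/10) = 0.6607
  Stage 2: F_2 = 10^(1.47/10) = 1.403, G_2 = 10^(10.5/10) = 11.22
  Stage 3: F_3 = 10^(9.49/10) = 8.892, G_3 = 10^(−9.49/10) = 0.1125
  Stage 4: F_4 = 10^(6.96/10) = 4.966, G_4 = 10^(15.1/10) = 32.36
Friis cascade:
  F = 1.514 + (1.403 − 1)/0.6607 + (8.892 − 1)/7.413 + (4.966 − 1)/0.8337 = 7.945
NF = 10 log₁₀(7.945) = 9.00 dB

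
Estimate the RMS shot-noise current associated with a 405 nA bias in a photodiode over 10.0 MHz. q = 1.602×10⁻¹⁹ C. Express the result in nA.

I_n = √(2qI·B)
2qI·B = 2 × 1.602×10⁻¹⁹ × 4.05×10⁻⁷ × 1.00×10⁷ = 1.30×10⁻¹⁸ A²
I_n = √(1.30×10⁻¹⁸) = 1.14×10⁻⁹ A = 1.14 nA

1.14 nA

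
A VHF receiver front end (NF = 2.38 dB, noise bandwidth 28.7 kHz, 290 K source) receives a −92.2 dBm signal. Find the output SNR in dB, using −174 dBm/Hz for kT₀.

34.8 dB

Noise floor: N = −174 + 10 log₁₀(B) + NF
10 log₁₀(2.87×10⁴) = 44.58 dB
N = −174 + 44.58 + 2.38 = −127.04 dBm
SNR = P_sig − N = −92.2 − (−127.04) = 34.84 dB → 34.8 dB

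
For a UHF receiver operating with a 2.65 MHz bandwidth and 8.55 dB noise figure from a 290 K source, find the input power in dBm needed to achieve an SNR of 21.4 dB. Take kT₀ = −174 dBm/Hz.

−79.8 dBm

Sensitivity = −174 + 10 log₁₀(B) + NF + SNR_min
= −174 + 64.23 + 8.55 + 21.4
= −79.82 dBm → −79.8 dBm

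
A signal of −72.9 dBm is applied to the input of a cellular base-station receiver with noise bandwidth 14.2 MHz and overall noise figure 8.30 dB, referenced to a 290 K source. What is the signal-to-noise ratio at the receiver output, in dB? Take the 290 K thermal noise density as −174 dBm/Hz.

Noise floor: N = −174 + 10 log₁₀(B) + NF
10 log₁₀(1.42×10⁷) = 71.52 dB
N = −174 + 71.52 + 8.30 = −94.18 dBm
SNR = P_sig − N = −72.9 − (−94.18) = 21.28 dB → 21.3 dB

21.3 dB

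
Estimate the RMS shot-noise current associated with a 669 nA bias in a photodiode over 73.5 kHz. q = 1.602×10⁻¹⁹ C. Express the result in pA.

126 pA

I_n = √(2qI·B)
2qI·B = 2 × 1.602×10⁻¹⁹ × 6.69×10⁻⁷ × 7.35×10⁴ = 1.58×10⁻²⁰ A²
I_n = √(1.58×10⁻²⁰) = 1.26×10⁻¹⁰ A = 126 pA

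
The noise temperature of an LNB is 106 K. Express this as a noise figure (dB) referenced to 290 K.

F = 1 + T_e/T₀ = 1 + 106/290 = 1.36552
NF = 10 log₁₀(1.36552) = 1.35 dB

1.35 dB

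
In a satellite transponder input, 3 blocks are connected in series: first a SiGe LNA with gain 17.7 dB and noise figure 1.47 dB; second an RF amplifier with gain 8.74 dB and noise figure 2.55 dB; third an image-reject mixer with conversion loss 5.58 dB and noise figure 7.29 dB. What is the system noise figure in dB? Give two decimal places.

1.54 dB

Convert to linear (a loss of L dB is a gain of −L dB): F_i = 10^(NF_i/10), G_i = 10^(G_i,dB/10)
  Stage 1: F_1 = 10^(1.47/10) = 1.403, G_1 = 10^(17.7/10) = 58.88
  Stage 2: F_2 = 10^(2.55/10) = 1.799, G_2 = 10^(8.74/10) = 7.482
  Stage 3: F_3 = 10^(7.29/10) = 5.358, G_3 = 10^(−5.58/10) = 0.2767
Friis cascade:
  F = 1.403 + (1.799 − 1)/58.88 + (5.358 − 1)/440.6 = 1.426
NF = 10 log₁₀(1.426) = 1.54 dB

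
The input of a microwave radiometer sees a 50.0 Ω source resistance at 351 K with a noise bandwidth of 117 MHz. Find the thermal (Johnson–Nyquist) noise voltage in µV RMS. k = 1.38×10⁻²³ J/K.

V_n = √(4kTRB)
4kTRB = 4 × 1.38×10⁻²³ × 351 × 5.00×10¹ × 1.17×10⁸ = 1.13×10⁻¹⁰ V²
V_n = √(1.13×10⁻¹⁰) = 1.06×10⁻⁵ V = 10.6 µV

10.6 µV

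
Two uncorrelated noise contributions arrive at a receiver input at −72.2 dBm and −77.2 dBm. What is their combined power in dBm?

Convert to linear, add, convert back:
P₁ = 6.03×10⁻¹¹ W, P₂ = 1.91×10⁻¹¹ W
P_tot = 7.93×10⁻¹¹ W → 10 log₁₀(P_tot / 10⁻³) = −71.0 dBm

−71.0 dBm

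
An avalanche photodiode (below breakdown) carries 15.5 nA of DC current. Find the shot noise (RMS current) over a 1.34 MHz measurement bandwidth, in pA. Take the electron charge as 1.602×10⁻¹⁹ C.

I_n = √(2qI·B)
2qI·B = 2 × 1.602×10⁻¹⁹ × 1.55×10⁻⁸ × 1.34×10⁶ = 6.65×10⁻²¹ A²
I_n = √(6.65×10⁻²¹) = 8.16×10⁻¹¹ A = 81.6 pA

81.6 pA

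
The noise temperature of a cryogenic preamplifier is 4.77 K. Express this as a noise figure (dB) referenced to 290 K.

0.071 dB

F = 1 + T_e/T₀ = 1 + 4.77/290 = 1.01645
NF = 10 log₁₀(1.01645) = 0.071 dB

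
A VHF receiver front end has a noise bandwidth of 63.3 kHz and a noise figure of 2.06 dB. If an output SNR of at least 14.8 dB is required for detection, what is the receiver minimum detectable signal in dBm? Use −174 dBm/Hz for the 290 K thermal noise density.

−109.1 dBm

Sensitivity = −174 + 10 log₁₀(B) + NF + SNR_min
= −174 + 48.01 + 2.06 + 14.8
= −109.13 dBm → −109.1 dBm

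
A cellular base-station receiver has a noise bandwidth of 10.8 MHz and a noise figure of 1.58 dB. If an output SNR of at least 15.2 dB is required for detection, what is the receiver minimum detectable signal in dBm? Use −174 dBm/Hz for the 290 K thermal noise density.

−86.9 dBm

Sensitivity = −174 + 10 log₁₀(B) + NF + SNR_min
= −174 + 70.33 + 1.58 + 15.2
= −86.89 dBm → −86.9 dBm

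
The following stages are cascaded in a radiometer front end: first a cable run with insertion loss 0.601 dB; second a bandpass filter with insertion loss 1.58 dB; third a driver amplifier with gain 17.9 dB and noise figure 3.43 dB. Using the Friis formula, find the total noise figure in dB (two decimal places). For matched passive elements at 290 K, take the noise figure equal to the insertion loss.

Convert to linear (a loss of L dB is a gain of −L dB): F_i = 10^(NF_i/10), G_i = 10^(G_i,dB/10)
  Stage 1: F_1 = 10^(0.601/10) = 1.148, G_1 = 10^(−0.601/10) = 0.8708
  Stage 2: F_2 = 10^(1.58/10) = 1.439, G_2 = 10^(−1.58/10) = 0.6950
  Stage 3: F_3 = 10^(3.43/10) = 2.203, G_3 = 10^(17.9/10) = 61.66
Friis cascade:
  F = 1.148 + (1.439 − 1)/0.8708 + (2.203 − 1)/0.6052 = 3.640
NF = 10 log₁₀(3.640) = 5.61 dB

5.61 dB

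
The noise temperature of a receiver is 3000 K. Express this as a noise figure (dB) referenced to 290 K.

10.55 dB

F = 1 + T_e/T₀ = 1 + 3000/290 = 11.3448
NF = 10 log₁₀(11.3448) = 10.55 dB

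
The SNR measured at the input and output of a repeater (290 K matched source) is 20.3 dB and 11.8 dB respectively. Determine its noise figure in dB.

NF (dB) = SNR_in(dB) − SNR_out(dB) when the source is at T₀
NF = 20.3 − 11.8 = 8.5 dB

8.5 dB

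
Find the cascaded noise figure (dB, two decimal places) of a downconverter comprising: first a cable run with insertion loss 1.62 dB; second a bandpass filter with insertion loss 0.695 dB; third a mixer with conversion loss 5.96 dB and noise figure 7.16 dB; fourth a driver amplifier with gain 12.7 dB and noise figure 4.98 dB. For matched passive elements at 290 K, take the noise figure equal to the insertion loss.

13.67 dB

Convert to linear (a loss of L dB is a gain of −L dB): F_i = 10^(NF_i/10), G_i = 10^(G_i,dB/10)
  Stage 1: F_1 = 10^(1.62/10) = 1.452, G_1 = 10^(−1.62/10) = 0.6887
  Stage 2: F_2 = 10^(0.695/10) = 1.174, G_2 = 10^(−0.695/10) = 0.8521
  Stage 3: F_3 = 10^(7.16/10) = 5.200, G_3 = 10^(−5.96/10) = 0.2535
  Stage 4: F_4 = 10^(4.98/10) = 3.148, G_4 = 10^(12.7/10) = 18.62
Friis cascade:
  F = 1.452 + (1.174 − 1)/0.6887 + (5.200 − 1)/0.5868 + (3.148 − 1)/0.1488 = 23.30
NF = 10 log₁₀(23.30) = 13.67 dB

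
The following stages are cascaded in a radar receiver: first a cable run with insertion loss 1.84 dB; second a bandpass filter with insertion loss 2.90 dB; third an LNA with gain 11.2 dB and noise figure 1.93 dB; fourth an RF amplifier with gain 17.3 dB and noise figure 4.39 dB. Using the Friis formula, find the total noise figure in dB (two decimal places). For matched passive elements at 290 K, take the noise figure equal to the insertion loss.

Convert to linear (a loss of L dB is a gain of −L dB): F_i = 10^(NF_i/10), G_i = 10^(G_i,dB/10)
  Stage 1: F_1 = 10^(1.84/10) = 1.528, G_1 = 10^(−1.84/10) = 0.6546
  Stage 2: F_2 = 10^(2.90/10) = 1.950, G_2 = 10^(−2.90/10) = 0.5129
  Stage 3: F_3 = 10^(1.93/10) = 1.560, G_3 = 10^(11.2/10) = 13.18
  Stage 4: F_4 = 10^(4.39/10) = 2.748, G_4 = 10^(17.3/10) = 53.70
Friis cascade:
  F = 1.528 + (1.950 − 1)/0.6546 + (1.560 − 1)/0.3357 + (2.748 − 1)/4.426 = 5.040
NF = 10 log₁₀(5.040) = 7.02 dB

7.02 dB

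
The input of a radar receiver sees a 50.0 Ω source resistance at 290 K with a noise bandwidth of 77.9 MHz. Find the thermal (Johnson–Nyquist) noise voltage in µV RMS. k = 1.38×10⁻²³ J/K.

7.90 µV

V_n = √(4kTRB)
4kTRB = 4 × 1.38×10⁻²³ × 290 × 5.00×10¹ × 7.79×10⁷ = 6.24×10⁻¹¹ V²
V_n = √(6.24×10⁻¹¹) = 7.90×10⁻⁶ V = 7.90 µV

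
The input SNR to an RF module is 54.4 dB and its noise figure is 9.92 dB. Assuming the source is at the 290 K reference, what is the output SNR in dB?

44.48 dB

By definition F = SNR_in/SNR_out, so in dB: SNR_out = SNR_in − NF
SNR_out = 54.4 − 9.92 = 44.48 dB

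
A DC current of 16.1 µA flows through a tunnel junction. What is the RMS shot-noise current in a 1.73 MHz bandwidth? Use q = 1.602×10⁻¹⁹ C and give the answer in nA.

2.99 nA

I_n = √(2qI·B)
2qI·B = 2 × 1.602×10⁻¹⁹ × 1.61×10⁻⁵ × 1.73×10⁶ = 8.92×10⁻¹⁸ A²
I_n = √(8.92×10⁻¹⁸) = 2.99×10⁻⁹ A = 2.99 nA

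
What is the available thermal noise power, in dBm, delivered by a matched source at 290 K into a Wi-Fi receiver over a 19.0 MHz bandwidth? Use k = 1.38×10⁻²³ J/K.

−101.2 dBm

P_n = kTB = 1.38×10⁻²³ × 290 × 1.90×10⁷ = 7.60×10⁻¹⁴ W
In dBm: 10 log₁₀(7.60×10⁻¹⁴ / 10⁻³) = −101.2 dBm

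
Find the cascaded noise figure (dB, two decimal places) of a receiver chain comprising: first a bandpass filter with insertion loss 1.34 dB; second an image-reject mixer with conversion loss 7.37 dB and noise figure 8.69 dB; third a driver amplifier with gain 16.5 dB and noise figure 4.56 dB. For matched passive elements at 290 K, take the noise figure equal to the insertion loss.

13.78 dB

Convert to linear (a loss of L dB is a gain of −L dB): F_i = 10^(NF_i/10), G_i = 10^(G_i,dB/10)
  Stage 1: F_1 = 10^(1.34/10) = 1.361, G_1 = 10^(−1.34/10) = 0.7345
  Stage 2: F_2 = 10^(8.69/10) = 7.396, G_2 = 10^(−7.37/10) = 0.1832
  Stage 3: F_3 = 10^(4.56/10) = 2.858, G_3 = 10^(16.5/10) = 44.67
Friis cascade:
  F = 1.361 + (7.396 − 1)/0.7345 + (2.858 − 1)/0.1346 = 23.87
NF = 10 log₁₀(23.87) = 13.78 dB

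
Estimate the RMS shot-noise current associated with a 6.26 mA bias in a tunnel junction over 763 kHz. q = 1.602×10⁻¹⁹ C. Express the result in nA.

I_n = √(2qI·B)
2qI·B = 2 × 1.602×10⁻¹⁹ × 6.26×10⁻³ × 7.63×10⁵ = 1.53×10⁻¹⁵ A²
I_n = √(1.53×10⁻¹⁵) = 3.91×10⁻⁸ A = 39.1 nA

39.1 nA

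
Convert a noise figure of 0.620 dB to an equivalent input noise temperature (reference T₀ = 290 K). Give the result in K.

44.5 K

F = 10^(0.620/10) = 1.15345
T_e = (F − 1)·T₀ = (1.15345 − 1) × 290 = 44.5 K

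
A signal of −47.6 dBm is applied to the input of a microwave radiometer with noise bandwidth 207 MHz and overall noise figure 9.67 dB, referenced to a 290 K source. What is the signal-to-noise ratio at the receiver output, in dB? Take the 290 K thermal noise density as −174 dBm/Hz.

33.6 dB

Noise floor: N = −174 + 10 log₁₀(B) + NF
10 log₁₀(2.07×10⁸) = 83.16 dB
N = −174 + 83.16 + 9.67 = −81.17 dBm
SNR = P_sig − N = −47.6 − (−81.17) = 33.57 dB → 33.6 dB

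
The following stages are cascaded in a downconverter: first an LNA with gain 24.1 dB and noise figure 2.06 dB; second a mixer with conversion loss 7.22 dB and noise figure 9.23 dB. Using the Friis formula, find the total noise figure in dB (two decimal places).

2.14 dB

Convert to linear (a loss of L dB is a gain of −L dB): F_i = 10^(NF_i/10), G_i = 10^(G_i,dB/10)
  Stage 1: F_1 = 10^(2.06/10) = 1.607, G_1 = 10^(24.1/10) = 257.0
  Stage 2: F_2 = 10^(9.23/10) = 8.375, G_2 = 10^(−7.22/10) = 0.1897
Friis cascade:
  F = 1.607 + (8.375 − 1)/257.0 = 1.636
NF = 10 log₁₀(1.636) = 2.14 dB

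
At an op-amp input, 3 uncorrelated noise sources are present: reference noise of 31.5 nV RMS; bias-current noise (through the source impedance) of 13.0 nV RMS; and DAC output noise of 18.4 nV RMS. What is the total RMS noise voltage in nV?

Uncorrelated sources add in power (mean-square): V_tot = √(ΣV_i²)
V_tot = √[(3.15×10⁻⁸)² + (1.30×10⁻⁸)² + (1.84×10⁻⁸)²] = 3.87×10⁻⁸ V = 38.7 nV

38.7 nV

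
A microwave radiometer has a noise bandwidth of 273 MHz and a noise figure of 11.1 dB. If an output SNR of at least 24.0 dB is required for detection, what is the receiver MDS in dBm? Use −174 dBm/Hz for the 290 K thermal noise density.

Sensitivity = −174 + 10 log₁₀(B) + NF + SNR_min
= −174 + 84.36 + 11.1 + 24.0
= −54.54 dBm → −54.5 dBm

−54.5 dBm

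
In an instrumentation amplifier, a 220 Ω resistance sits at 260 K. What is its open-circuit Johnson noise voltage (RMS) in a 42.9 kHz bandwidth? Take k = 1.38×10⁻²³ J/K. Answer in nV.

368 nV

V_n = √(4kTRB)
4kTRB = 4 × 1.38×10⁻²³ × 260 × 2.20×10² × 4.29×10⁴ = 1.35×10⁻¹³ V²
V_n = √(1.35×10⁻¹³) = 3.68×10⁻⁷ V = 368 nV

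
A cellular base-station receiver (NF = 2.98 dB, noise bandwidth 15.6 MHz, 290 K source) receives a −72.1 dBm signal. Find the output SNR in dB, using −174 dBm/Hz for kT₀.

27.0 dB

Noise floor: N = −174 + 10 log₁₀(B) + NF
10 log₁₀(1.56×10⁷) = 71.93 dB
N = −174 + 71.93 + 2.98 = −99.09 dBm
SNR = P_sig − N = −72.1 − (−99.09) = 26.99 dB → 27.0 dB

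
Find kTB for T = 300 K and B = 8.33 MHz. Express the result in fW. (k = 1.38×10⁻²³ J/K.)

34.5 fW

P_n = kTB = 1.38×10⁻²³ × 300 × 8.33×10⁶ = 3.45×10⁻¹⁴ W = 34.5 fW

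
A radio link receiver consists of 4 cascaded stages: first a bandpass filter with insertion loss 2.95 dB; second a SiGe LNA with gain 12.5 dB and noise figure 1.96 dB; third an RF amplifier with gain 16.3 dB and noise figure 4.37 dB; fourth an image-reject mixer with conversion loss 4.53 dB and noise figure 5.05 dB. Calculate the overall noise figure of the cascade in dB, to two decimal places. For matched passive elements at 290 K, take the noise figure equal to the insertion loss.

5.18 dB

Convert to linear (a loss of L dB is a gain of −L dB): F_i = 10^(NF_i/10), G_i = 10^(G_i,dB/10)
  Stage 1: F_1 = 10^(2.95/10) = 1.972, G_1 = 10^(−2.95/10) = 0.5070
  Stage 2: F_2 = 10^(1.96/10) = 1.570, G_2 = 10^(12.5/10) = 17.78
  Stage 3: F_3 = 10^(4.37/10) = 2.735, G_3 = 10^(16.3/10) = 42.66
  Stage 4: F_4 = 10^(5.05/10) = 3.199, G_4 = 10^(−4.53/10) = 0.3524
Friis cascade:
  F = 1.972 + (1.570 − 1)/0.5070 + (2.735 − 1)/9.016 + (3.199 − 1)/384.6 = 3.296
NF = 10 log₁₀(3.296) = 5.18 dB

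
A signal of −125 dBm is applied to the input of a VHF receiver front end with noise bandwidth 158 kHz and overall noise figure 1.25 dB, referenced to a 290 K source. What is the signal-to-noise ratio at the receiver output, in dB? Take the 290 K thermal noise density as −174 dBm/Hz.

−4.2 dB

Noise floor: N = −174 + 10 log₁₀(B) + NF
10 log₁₀(1.58×10⁵) = 51.99 dB
N = −174 + 51.99 + 1.25 = −120.76 dBm
SNR = P_sig − N = −125 − (−120.76) = −4.24 dB → −4.2 dB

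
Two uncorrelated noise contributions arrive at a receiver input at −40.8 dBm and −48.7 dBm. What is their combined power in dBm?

Convert to linear, add, convert back:
P₁ = 8.32×10⁻⁸ W, P₂ = 1.35×10⁻⁸ W
P_tot = 9.67×10⁻⁸ W → 10 log₁₀(P_tot / 10⁻³) = −40.1 dBm

−40.1 dBm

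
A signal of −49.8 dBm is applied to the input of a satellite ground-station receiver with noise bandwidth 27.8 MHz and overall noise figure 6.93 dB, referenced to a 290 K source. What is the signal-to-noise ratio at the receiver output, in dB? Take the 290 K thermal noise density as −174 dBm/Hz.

Noise floor: N = −174 + 10 log₁₀(B) + NF
10 log₁₀(2.78×10⁷) = 74.44 dB
N = −174 + 74.44 + 6.93 = −92.63 dBm
SNR = P_sig − N = −49.8 − (−92.63) = 42.83 dB → 42.8 dB

42.8 dB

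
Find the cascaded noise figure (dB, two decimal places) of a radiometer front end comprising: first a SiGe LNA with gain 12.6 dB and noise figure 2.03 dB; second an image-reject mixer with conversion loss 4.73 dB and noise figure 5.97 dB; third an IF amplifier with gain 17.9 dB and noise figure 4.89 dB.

3.22 dB

Convert to linear (a loss of L dB is a gain of −L dB): F_i = 10^(NF_i/10), G_i = 10^(G_i,dB/10)
  Stage 1: F_1 = 10^(2.03/10) = 1.596, G_1 = 10^(12.6/10) = 18.20
  Stage 2: F_2 = 10^(5.97/10) = 3.954, G_2 = 10^(−4.73/10) = 0.3365
  Stage 3: F_3 = 10^(4.89/10) = 3.083, G_3 = 10^(17.9/10) = 61.66
Friis cascade:
  F = 1.596 + (3.954 − 1)/18.20 + (3.083 − 1)/6.124 = 2.098
NF = 10 log₁₀(2.098) = 3.22 dB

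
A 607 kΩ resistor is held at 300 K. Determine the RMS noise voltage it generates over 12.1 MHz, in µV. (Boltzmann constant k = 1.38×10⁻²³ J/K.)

V_n = √(4kTRB)
4kTRB = 4 × 1.38×10⁻²³ × 300 × 6.07×10⁵ × 1.21×10⁷ = 1.22×10⁻⁷ V²
V_n = √(1.22×10⁻⁷) = 3.49×10⁻⁴ V = 349 µV

349 µV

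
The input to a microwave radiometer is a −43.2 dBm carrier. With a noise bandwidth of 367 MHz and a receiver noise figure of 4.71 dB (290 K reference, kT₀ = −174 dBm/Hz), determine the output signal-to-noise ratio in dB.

Noise floor: N = −174 + 10 log₁₀(B) + NF
10 log₁₀(3.67×10⁸) = 85.65 dB
N = −174 + 85.65 + 4.71 = −83.64 dBm
SNR = P_sig − N = −43.2 − (−83.64) = 40.44 dB → 40.4 dB

40.4 dB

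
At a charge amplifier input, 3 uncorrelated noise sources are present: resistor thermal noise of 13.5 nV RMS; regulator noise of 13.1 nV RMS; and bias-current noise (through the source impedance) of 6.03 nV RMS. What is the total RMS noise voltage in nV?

Uncorrelated sources add in power (mean-square): V_tot = √(ΣV_i²)
V_tot = √[(1.35×10⁻⁸)² + (1.31×10⁻⁸)² + (6.03×10⁻⁹)²] = 1.98×10⁻⁸ V = 19.8 nV

19.8 nV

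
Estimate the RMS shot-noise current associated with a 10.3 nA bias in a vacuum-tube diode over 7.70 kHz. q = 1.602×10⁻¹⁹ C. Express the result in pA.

5.04 pA

I_n = √(2qI·B)
2qI·B = 2 × 1.602×10⁻¹⁹ × 1.03×10⁻⁸ × 7.70×10³ = 2.54×10⁻²³ A²
I_n = √(2.54×10⁻²³) = 5.04×10⁻¹² A = 5.04 pA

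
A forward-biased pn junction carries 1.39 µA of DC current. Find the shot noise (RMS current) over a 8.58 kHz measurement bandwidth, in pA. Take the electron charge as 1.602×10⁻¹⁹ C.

I_n = √(2qI·B)
2qI·B = 2 × 1.602×10⁻¹⁹ × 1.39×10⁻⁶ × 8.58×10³ = 3.82×10⁻²¹ A²
I_n = √(3.82×10⁻²¹) = 6.18×10⁻¹¹ A = 61.8 pA

61.8 pA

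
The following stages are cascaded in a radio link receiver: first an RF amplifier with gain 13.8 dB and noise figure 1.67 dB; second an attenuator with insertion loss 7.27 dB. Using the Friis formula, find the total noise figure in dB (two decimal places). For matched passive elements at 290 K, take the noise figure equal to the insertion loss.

Convert to linear (a loss of L dB is a gain of −L dB): F_i = 10^(NF_i/10), G_i = 10^(G_i,dB/10)
  Stage 1: F_1 = 10^(1.67/10) = 1.469, G_1 = 10^(13.8/10) = 23.99
  Stage 2: F_2 = 10^(7.27/10) = 5.333, G_2 = 10^(−7.27/10) = 0.1875
Friis cascade:
  F = 1.469 + (5.333 − 1)/23.99 = 1.650
NF = 10 log₁₀(1.650) = 2.17 dB

2.17 dB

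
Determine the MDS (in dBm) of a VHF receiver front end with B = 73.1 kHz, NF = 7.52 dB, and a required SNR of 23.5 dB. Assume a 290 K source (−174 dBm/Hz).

−94.3 dBm

Sensitivity = −174 + 10 log₁₀(B) + NF + SNR_min
= −174 + 48.64 + 7.52 + 23.5
= −94.34 dBm → −94.3 dBm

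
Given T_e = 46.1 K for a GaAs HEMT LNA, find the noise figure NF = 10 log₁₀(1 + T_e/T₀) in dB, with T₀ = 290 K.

0.641 dB

F = 1 + T_e/T₀ = 1 + 46.1/290 = 1.15897
NF = 10 log₁₀(1.15897) = 0.641 dB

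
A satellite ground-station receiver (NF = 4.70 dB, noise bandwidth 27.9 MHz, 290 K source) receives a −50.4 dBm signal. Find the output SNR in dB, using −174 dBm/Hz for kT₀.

44.4 dB

Noise floor: N = −174 + 10 log₁₀(B) + NF
10 log₁₀(2.79×10⁷) = 74.46 dB
N = −174 + 74.46 + 4.70 = −94.84 dBm
SNR = P_sig − N = −50.4 − (−94.84) = 44.44 dB → 44.4 dB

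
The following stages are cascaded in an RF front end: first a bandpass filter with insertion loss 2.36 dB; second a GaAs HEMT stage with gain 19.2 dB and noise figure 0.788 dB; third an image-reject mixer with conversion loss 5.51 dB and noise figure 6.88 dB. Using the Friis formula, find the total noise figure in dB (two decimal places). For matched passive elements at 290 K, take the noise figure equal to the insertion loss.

3.31 dB

Convert to linear (a loss of L dB is a gain of −L dB): F_i = 10^(NF_i/10), G_i = 10^(G_i,dB/10)
  Stage 1: F_1 = 10^(2.36/10) = 1.722, G_1 = 10^(−2.36/10) = 0.5808
  Stage 2: F_2 = 10^(0.788/10) = 1.199, G_2 = 10^(19.2/10) = 83.18
  Stage 3: F_3 = 10^(6.88/10) = 4.875, G_3 = 10^(−5.51/10) = 0.2812
Friis cascade:
  F = 1.722 + (1.199 − 1)/0.5808 + (4.875 − 1)/48.31 = 2.145
NF = 10 log₁₀(2.145) = 3.31 dB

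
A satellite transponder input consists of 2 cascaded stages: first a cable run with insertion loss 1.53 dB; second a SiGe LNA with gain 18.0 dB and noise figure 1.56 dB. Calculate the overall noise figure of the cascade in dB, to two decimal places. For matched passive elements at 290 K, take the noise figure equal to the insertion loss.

Convert to linear (a loss of L dB is a gain of −L dB): F_i = 10^(NF_i/10), G_i = 10^(G_i,dB/10)
  Stage 1: F_1 = 10^(1.53/10) = 1.422, G_1 = 10^(−1.53/10) = 0.7031
  Stage 2: F_2 = 10^(1.56/10) = 1.432, G_2 = 10^(18.0/10) = 63.10
Friis cascade:
  F = 1.422 + (1.432 − 1)/0.7031 = 2.037
NF = 10 log₁₀(2.037) = 3.09 dB

3.09 dB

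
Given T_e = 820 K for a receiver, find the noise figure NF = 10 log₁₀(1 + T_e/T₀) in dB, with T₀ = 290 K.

5.83 dB

F = 1 + T_e/T₀ = 1 + 820/290 = 3.82759
NF = 10 log₁₀(3.82759) = 5.83 dB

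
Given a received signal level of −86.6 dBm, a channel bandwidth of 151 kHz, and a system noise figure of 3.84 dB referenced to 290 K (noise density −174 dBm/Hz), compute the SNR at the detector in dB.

Noise floor: N = −174 + 10 log₁₀(B) + NF
10 log₁₀(1.51×10⁵) = 51.79 dB
N = −174 + 51.79 + 3.84 = −118.37 dBm
SNR = P_sig − N = −86.6 − (−118.37) = 31.77 dB → 31.8 dB

31.8 dB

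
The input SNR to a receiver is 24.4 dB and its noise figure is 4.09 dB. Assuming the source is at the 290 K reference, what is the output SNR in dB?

20.31 dB

By definition F = SNR_in/SNR_out, so in dB: SNR_out = SNR_in − NF
SNR_out = 24.4 − 4.09 = 20.31 dB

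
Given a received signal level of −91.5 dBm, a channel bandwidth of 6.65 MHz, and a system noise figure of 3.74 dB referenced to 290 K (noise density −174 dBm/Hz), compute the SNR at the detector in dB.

Noise floor: N = −174 + 10 log₁₀(B) + NF
10 log₁₀(6.65×10⁶) = 68.23 dB
N = −174 + 68.23 + 3.74 = −102.03 dBm
SNR = P_sig − N = −91.5 − (−102.03) = 10.53 dB → 10.5 dB

10.5 dB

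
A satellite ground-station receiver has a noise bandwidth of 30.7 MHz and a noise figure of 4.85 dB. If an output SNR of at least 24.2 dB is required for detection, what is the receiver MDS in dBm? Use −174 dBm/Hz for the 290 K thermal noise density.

Sensitivity = −174 + 10 log₁₀(B) + NF + SNR_min
= −174 + 74.87 + 4.85 + 24.2
= −70.08 dBm → −70.1 dBm

−70.1 dBm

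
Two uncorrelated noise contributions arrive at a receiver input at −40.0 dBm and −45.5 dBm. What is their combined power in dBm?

−38.9 dBm

Convert to linear, add, convert back:
P₁ = 1.00×10⁻⁷ W, P₂ = 2.82×10⁻⁸ W
P_tot = 1.28×10⁻⁷ W → 10 log₁₀(P_tot / 10⁻³) = −38.9 dBm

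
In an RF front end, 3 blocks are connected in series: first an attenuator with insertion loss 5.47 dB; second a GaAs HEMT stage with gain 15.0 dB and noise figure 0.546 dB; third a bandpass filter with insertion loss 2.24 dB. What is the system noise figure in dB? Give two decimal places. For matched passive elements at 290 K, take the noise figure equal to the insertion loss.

Convert to linear (a loss of L dB is a gain of −L dB): F_i = 10^(NF_i/10), G_i = 10^(G_i,dB/10)
  Stage 1: F_1 = 10^(5.47/10) = 3.524, G_1 = 10^(−5.47/10) = 0.2838
  Stage 2: F_2 = 10^(0.546/10) = 1.134, G_2 = 10^(15.0/10) = 31.62
  Stage 3: F_3 = 10^(2.24/10) = 1.675, G_3 = 10^(−2.24/10) = 0.5970
Friis cascade:
  F = 3.524 + (1.134 − 1)/0.2838 + (1.675 − 1)/8.974 = 4.071
NF = 10 log₁₀(4.071) = 6.10 dB

6.10 dB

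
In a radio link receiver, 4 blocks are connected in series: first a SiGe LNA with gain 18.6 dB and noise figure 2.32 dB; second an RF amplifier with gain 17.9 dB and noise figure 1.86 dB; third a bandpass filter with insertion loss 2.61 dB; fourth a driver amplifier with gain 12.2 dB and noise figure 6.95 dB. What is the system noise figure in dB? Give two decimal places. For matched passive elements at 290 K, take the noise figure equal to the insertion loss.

Convert to linear (a loss of L dB is a gain of −L dB): F_i = 10^(NF_i/10), G_i = 10^(G_i,dB/10)
  Stage 1: F_1 = 10^(2.32/10) = 1.706, G_1 = 10^(18.6/10) = 72.44
  Stage 2: F_2 = 10^(1.86/10) = 1.535, G_2 = 10^(17.9/10) = 61.66
  Stage 3: F_3 = 10^(2.61/10) = 1.824, G_3 = 10^(−2.61/10) = 0.5483
  Stage 4: F_4 = 10^(6.95/10) = 4.955, G_4 = 10^(12.2/10) = 16.60
Friis cascade:
  F = 1.706 + (1.535 − 1)/72.44 + (1.824 − 1)/4467 + (4.955 − 1)/2449 = 1.715
NF = 10 log₁₀(1.715) = 2.34 dB

2.34 dB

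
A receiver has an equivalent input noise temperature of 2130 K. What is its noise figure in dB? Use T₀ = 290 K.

F = 1 + T_e/T₀ = 1 + 2130/290 = 8.34483
NF = 10 log₁₀(8.34483) = 9.21 dB

9.21 dB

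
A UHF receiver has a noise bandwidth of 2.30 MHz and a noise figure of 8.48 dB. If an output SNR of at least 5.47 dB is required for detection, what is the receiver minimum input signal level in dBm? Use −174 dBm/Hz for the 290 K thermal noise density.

−96.4 dBm

Sensitivity = −174 + 10 log₁₀(B) + NF + SNR_min
= −174 + 63.62 + 8.48 + 5.47
= −96.43 dBm → −96.4 dBm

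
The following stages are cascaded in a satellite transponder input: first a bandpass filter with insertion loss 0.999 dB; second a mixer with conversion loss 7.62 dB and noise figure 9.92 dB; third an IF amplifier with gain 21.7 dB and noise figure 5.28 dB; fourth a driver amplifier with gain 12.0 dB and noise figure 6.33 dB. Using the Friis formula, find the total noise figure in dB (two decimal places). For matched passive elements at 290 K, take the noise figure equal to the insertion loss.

Convert to linear (a loss of L dB is a gain of −L dB): F_i = 10^(NF_i/10), G_i = 10^(G_i,dB/10)
  Stage 1: F_1 = 10^(0.999/10) = 1.259, G_1 = 10^(−0.999/10) = 0.7945
  Stage 2: F_2 = 10^(9.92/10) = 9.817, G_2 = 10^(−7.62/10) = 0.1730
  Stage 3: F_3 = 10^(5.28/10) = 3.373, G_3 = 10^(21.7/10) = 147.9
  Stage 4: F_4 = 10^(6.33/10) = 4.295, G_4 = 10^(12.0/10) = 15.85
Friis cascade:
  F = 1.259 + (9.817 − 1)/0.7945 + (3.373 − 1)/0.1374 + (4.295 − 1)/20.33 = 29.78
NF = 10 log₁₀(29.78) = 14.74 dB

14.74 dB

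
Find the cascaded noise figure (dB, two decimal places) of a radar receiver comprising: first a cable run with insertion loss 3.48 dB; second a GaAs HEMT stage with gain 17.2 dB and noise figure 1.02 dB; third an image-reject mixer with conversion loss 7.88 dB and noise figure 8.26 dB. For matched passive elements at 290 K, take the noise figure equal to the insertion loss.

4.86 dB

Convert to linear (a loss of L dB is a gain of −L dB): F_i = 10^(NF_i/10), G_i = 10^(G_i,dB/10)
  Stage 1: F_1 = 10^(3.48/10) = 2.228, G_1 = 10^(−3.48/10) = 0.4487
  Stage 2: F_2 = 10^(1.02/10) = 1.265, G_2 = 10^(17.2/10) = 52.48
  Stage 3: F_3 = 10^(8.26/10) = 6.699, G_3 = 10^(−7.88/10) = 0.1629
Friis cascade:
  F = 2.228 + (1.265 − 1)/0.4487 + (6.699 − 1)/23.55 = 3.060
NF = 10 log₁₀(3.060) = 4.86 dB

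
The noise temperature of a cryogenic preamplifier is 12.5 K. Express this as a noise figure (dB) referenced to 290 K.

0.183 dB

F = 1 + T_e/T₀ = 1 + 12.5/290 = 1.0431
NF = 10 log₁₀(1.0431) = 0.183 dB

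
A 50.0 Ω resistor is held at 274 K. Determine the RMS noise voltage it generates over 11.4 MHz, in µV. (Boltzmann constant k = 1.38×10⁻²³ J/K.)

V_n = √(4kTRB)
4kTRB = 4 × 1.38×10⁻²³ × 274 × 5.00×10¹ × 1.14×10⁷ = 8.62×10⁻¹² V²
V_n = √(8.62×10⁻¹²) = 2.94×10⁻⁶ V = 2.94 µV

2.94 µV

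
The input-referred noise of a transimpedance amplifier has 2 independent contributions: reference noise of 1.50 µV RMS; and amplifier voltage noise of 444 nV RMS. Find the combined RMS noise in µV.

Uncorrelated sources add in power (mean-square): V_tot = √(ΣV_i²)
V_tot = √[(1.50×10⁻⁶)² + (4.44×10⁻⁷)²] = 1.56×10⁻⁶ V = 1.56 µV

1.56 µV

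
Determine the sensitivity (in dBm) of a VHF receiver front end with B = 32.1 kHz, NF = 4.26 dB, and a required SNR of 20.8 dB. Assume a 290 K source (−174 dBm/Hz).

−103.9 dBm

Sensitivity = −174 + 10 log₁₀(B) + NF + SNR_min
= −174 + 45.07 + 4.26 + 20.8
= −103.87 dBm → −103.9 dBm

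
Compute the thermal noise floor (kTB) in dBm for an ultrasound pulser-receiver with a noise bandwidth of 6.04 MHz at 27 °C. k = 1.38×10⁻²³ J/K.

−106.0 dBm

T = 27 °C + 273.15 = 300.15 K
P_n = kTB = 1.38×10⁻²³ × 300.15 × 6.04×10⁶ = 2.50×10⁻¹⁴ W
In dBm: 10 log₁₀(2.50×10⁻¹⁴ / 10⁻³) = −106.0 dBm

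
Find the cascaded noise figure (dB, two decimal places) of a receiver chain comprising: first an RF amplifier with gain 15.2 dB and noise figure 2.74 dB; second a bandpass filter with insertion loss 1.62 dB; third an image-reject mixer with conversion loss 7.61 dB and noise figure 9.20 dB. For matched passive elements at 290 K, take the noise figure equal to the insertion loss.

3.45 dB

Convert to linear (a loss of L dB is a gain of −L dB): F_i = 10^(NF_i/10), G_i = 10^(G_i,dB/10)
  Stage 1: F_1 = 10^(2.74/10) = 1.879, G_1 = 10^(15.2/10) = 33.11
  Stage 2: F_2 = 10^(1.62/10) = 1.452, G_2 = 10^(−1.62/10) = 0.6887
  Stage 3: F_3 = 10^(9.20/10) = 8.318, G_3 = 10^(−7.61/10) = 0.1734
Friis cascade:
  F = 1.879 + (1.452 − 1)/33.11 + (8.318 − 1)/22.80 = 2.214
NF = 10 log₁₀(2.214) = 3.45 dB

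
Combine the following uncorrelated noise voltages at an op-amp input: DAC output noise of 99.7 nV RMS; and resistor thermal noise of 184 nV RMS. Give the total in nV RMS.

209 nV

Uncorrelated sources add in power (mean-square): V_tot = √(ΣV_i²)
V_tot = √[(9.97×10⁻⁸)² + (1.84×10⁻⁷)²] = 2.09×10⁻⁷ V = 209 nV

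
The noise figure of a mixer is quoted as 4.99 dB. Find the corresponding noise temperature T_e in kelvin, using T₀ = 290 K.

625 K

F = 10^(4.99/10) = 3.155
T_e = (F − 1)·T₀ = (3.155 − 1) × 290 = 625 K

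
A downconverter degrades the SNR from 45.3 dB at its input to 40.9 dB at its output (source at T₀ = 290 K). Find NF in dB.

NF (dB) = SNR_in(dB) − SNR_out(dB) when the source is at T₀
NF = 45.3 − 40.9 = 4.4 dB

4.4 dB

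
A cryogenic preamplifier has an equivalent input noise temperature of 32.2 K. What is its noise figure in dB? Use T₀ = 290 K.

F = 1 + T_e/T₀ = 1 + 32.2/290 = 1.11103
NF = 10 log₁₀(1.11103) = 0.457 dB

0.457 dB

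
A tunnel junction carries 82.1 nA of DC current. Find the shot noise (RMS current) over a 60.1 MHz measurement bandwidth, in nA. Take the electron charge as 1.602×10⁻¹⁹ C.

I_n = √(2qI·B)
2qI·B = 2 × 1.602×10⁻¹⁹ × 8.21×10⁻⁸ × 6.01×10⁷ = 1.58×10⁻¹⁸ A²
I_n = √(1.58×10⁻¹⁸) = 1.26×10⁻⁹ A = 1.26 nA

1.26 nA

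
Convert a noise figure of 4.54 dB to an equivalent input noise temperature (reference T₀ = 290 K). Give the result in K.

F = 10^(4.54/10) = 2.84446
T_e = (F − 1)·T₀ = (2.84446 − 1) × 290 = 535 K

535 K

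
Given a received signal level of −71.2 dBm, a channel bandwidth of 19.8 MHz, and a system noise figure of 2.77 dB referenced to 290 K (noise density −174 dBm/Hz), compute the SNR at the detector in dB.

Noise floor: N = −174 + 10 log₁₀(B) + NF
10 log₁₀(1.98×10⁷) = 72.97 dB
N = −174 + 72.97 + 2.77 = −98.26 dBm
SNR = P_sig − N = −71.2 − (−98.26) = 27.06 dB → 27.1 dB

27.1 dB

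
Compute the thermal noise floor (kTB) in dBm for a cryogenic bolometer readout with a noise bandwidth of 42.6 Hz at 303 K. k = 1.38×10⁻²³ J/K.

−157.5 dBm

P_n = kTB = 1.38×10⁻²³ × 303 × 4.26×10¹ = 1.78×10⁻¹⁹ W
In dBm: 10 log₁₀(1.78×10⁻¹⁹ / 10⁻³) = −157.5 dBm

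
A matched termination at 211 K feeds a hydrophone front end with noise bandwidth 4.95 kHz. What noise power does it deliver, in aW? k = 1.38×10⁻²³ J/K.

14.4 aW

P_n = kTB = 1.38×10⁻²³ × 211 × 4.95×10³ = 1.44×10⁻¹⁷ W = 14.4 aW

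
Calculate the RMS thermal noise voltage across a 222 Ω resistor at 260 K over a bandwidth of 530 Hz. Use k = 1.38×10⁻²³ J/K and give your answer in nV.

V_n = √(4kTRB)
4kTRB = 4 × 1.38×10⁻²³ × 260 × 2.22×10² × 5.30×10² = 1.69×10⁻¹⁵ V²
V_n = √(1.69×10⁻¹⁵) = 4.11×10⁻⁸ V = 41.1 nV

41.1 nV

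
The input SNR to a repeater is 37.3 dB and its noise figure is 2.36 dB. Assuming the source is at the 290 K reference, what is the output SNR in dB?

By definition F = SNR_in/SNR_out, so in dB: SNR_out = SNR_in − NF
SNR_out = 37.3 − 2.36 = 34.94 dB

34.94 dB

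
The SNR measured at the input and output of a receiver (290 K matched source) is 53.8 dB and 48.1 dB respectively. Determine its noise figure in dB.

NF (dB) = SNR_in(dB) − SNR_out(dB) when the source is at T₀
NF = 53.8 − 48.1 = 5.7 dB

5.7 dB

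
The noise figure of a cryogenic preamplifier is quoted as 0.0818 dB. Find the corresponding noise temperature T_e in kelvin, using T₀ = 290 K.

F = 10^(0.0818/10) = 1.01901
T_e = (F − 1)·T₀ = (1.01901 − 1) × 290 = 5.51 K

5.51 K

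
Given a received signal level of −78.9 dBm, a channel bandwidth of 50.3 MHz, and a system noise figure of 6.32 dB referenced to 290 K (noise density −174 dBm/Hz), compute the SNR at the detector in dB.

11.8 dB

Noise floor: N = −174 + 10 log₁₀(B) + NF
10 log₁₀(5.03×10⁷) = 77.02 dB
N = −174 + 77.02 + 6.32 = −90.66 dBm
SNR = P_sig − N = −78.9 − (−90.66) = 11.76 dB → 11.8 dB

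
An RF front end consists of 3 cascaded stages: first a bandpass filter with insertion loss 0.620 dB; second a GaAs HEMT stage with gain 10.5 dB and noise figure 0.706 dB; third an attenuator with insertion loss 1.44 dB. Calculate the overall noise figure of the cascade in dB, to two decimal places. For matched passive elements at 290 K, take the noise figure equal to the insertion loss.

Convert to linear (a loss of L dB is a gain of −L dB): F_i = 10^(NF_i/10), G_i = 10^(G_i,dB/10)
  Stage 1: F_1 = 10^(0.620/10) = 1.153, G_1 = 10^(−0.620/10) = 0.8670
  Stage 2: F_2 = 10^(0.706/10) = 1.177, G_2 = 10^(10.5/10) = 11.22
  Stage 3: F_3 = 10^(1.44/10) = 1.393, G_3 = 10^(−1.44/10) = 0.7178
Friis cascade:
  F = 1.153 + (1.177 − 1)/0.8670 + (1.393 − 1)/9.727 = 1.397
NF = 10 log₁₀(1.397) = 1.45 dB

1.45 dB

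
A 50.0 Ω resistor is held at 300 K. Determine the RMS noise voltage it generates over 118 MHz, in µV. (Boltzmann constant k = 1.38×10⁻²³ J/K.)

V_n = √(4kTRB)
4kTRB = 4 × 1.38×10⁻²³ × 300 × 5.00×10¹ × 1.18×10⁸ = 9.77×10⁻¹¹ V²
V_n = √(9.77×10⁻¹¹) = 9.88×10⁻⁶ V = 9.88 µV

9.88 µV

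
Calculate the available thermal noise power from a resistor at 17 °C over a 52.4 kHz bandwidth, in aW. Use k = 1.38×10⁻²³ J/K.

T = 17 °C + 273.15 = 290.15 K
P_n = kTB = 1.38×10⁻²³ × 290.15 × 5.24×10⁴ = 2.10×10⁻¹⁶ W = 210 aW

210 aW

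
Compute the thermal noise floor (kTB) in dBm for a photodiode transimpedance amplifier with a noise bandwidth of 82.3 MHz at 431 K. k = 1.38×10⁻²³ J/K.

−93.1 dBm

P_n = kTB = 1.38×10⁻²³ × 431 × 8.23×10⁷ = 4.90×10⁻¹³ W
In dBm: 10 log₁₀(4.90×10⁻¹³ / 10⁻³) = −93.1 dBm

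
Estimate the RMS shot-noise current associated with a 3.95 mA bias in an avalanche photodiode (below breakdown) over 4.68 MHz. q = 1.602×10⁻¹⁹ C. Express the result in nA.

77.0 nA

I_n = √(2qI·B)
2qI·B = 2 × 1.602×10⁻¹⁹ × 3.95×10⁻³ × 4.68×10⁶ = 5.92×10⁻¹⁵ A²
I_n = √(5.92×10⁻¹⁵) = 7.70×10⁻⁸ A = 77.0 nA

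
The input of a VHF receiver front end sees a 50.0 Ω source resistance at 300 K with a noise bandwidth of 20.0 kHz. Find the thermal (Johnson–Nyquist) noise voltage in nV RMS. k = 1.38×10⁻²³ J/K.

129 nV

V_n = √(4kTRB)
4kTRB = 4 × 1.38×10⁻²³ × 300 × 5.00×10¹ × 2.00×10⁴ = 1.66×10⁻¹⁴ V²
V_n = √(1.66×10⁻¹⁴) = 1.29×10⁻⁷ V = 129 nV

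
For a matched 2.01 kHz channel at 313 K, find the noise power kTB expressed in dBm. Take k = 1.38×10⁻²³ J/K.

P_n = kTB = 1.38×10⁻²³ × 313 × 2.01×10³ = 8.68×10⁻¹⁸ W
In dBm: 10 log₁₀(8.68×10⁻¹⁸ / 10⁻³) = −140.6 dBm

−140.6 dBm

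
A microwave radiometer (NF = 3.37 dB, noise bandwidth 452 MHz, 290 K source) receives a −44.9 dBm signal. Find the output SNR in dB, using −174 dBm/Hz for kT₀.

Noise floor: N = −174 + 10 log₁₀(B) + NF
10 log₁₀(4.52×10⁸) = 86.55 dB
N = −174 + 86.55 + 3.37 = −84.08 dBm
SNR = P_sig − N = −44.9 − (−84.08) = 39.18 dB → 39.2 dB

39.2 dB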